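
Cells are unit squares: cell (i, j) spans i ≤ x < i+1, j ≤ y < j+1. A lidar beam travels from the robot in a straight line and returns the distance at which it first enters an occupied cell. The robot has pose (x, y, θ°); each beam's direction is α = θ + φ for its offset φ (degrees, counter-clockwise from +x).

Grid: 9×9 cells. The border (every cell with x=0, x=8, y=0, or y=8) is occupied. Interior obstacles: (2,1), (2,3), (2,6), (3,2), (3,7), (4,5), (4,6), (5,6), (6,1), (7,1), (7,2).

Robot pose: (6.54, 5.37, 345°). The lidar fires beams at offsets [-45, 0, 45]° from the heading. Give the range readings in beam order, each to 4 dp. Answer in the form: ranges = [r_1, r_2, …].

beam 1: φ=-45°, α=300°
  direction (0.5000, -0.8660); cell (6,5); t to first gridline: x 0.9200, y 0.4272 (then +2.0000 / +1.1547)
    (6,4) via y @ 0.4272
    (7,4) via x @ 0.9200
    (7,3) via y @ 1.5819
    (7,2) via y @ 2.7366  # hit
  → r_1 = 2.7366
beam 2: φ=0°, α=345°
  direction (0.9659, -0.2588); cell (6,5); t to first gridline: x 0.4762, y 1.4296 (then +1.0353 / +3.8637)
    (7,5) via x @ 0.4762
    (7,4) via y @ 1.4296
    (8,4) via x @ 1.5115  # hit
  → r_2 = 1.5115
beam 3: φ=45°, α=30°
  direction (0.8660, 0.5000); cell (6,5); t to first gridline: x 0.5312, y 1.2600 (then +1.1547 / +2.0000)
    (7,5) via x @ 0.5312
    (7,6) via y @ 1.2600
    (8,6) via x @ 1.6859  # hit
  → r_3 = 1.6859

ranges = [2.7366, 1.5115, 1.6859]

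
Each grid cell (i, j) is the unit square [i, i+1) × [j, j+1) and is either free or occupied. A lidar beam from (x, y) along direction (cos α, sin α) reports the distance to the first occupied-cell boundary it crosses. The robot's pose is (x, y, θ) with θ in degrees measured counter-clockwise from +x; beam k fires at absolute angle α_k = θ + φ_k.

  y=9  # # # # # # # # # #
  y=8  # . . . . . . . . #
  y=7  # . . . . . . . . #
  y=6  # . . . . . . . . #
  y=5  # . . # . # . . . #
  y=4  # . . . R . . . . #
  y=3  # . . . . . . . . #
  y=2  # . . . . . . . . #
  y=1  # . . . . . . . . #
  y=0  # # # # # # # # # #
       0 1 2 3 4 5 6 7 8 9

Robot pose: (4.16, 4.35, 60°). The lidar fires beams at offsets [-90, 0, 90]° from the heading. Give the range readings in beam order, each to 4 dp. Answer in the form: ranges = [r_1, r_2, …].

ranges = [5.5888, 1.6800, 1.3000]

beam 1: φ=-90°, α=330°
  cosα=0.8660 sinα=-0.5000 | (4,4) | tMaxX 0.9699 tMaxY 0.7000 | tΔX 1.1547 tΔY 2.0000
    t=0.7000 [y] (4,3)
    t=0.9699 [x] (5,3)
    t=2.1246 [x] (6,3)
    t=2.7000 [y] (6,2)
    t=3.2793 [x] (7,2)
    t=4.4341 [x] (8,2)
    t=4.7000 [y] (8,1)
    t=5.5888 [x] (9,1) — stop
  → r_1 = 5.5888
beam 2: φ=0°, α=60°
  cosα=0.5000 sinα=0.8660 | (4,4) | tMaxX 1.6800 tMaxY 0.7506 | tΔX 2.0000 tΔY 1.1547
    t=0.7506 [y] (4,5)
    t=1.6800 [x] (5,5) — stop
  → r_2 = 1.6800
beam 3: φ=90°, α=150°
  cosα=-0.8660 sinα=0.5000 | (4,4) | tMaxX 0.1848 tMaxY 1.3000 | tΔX 1.1547 tΔY 2.0000
    t=0.1848 [x] (3,4)
    t=1.3000 [y] (3,5) — stop
  → r_3 = 1.3000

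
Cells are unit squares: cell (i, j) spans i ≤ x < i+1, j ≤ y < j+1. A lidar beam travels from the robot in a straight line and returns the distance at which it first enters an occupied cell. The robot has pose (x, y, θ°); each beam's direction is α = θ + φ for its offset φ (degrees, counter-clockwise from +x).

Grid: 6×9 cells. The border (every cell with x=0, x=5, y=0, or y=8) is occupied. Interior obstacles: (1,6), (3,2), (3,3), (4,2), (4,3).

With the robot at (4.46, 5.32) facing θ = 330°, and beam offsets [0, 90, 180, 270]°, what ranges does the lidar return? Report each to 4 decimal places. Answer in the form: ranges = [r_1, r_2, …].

ranges = [0.6235, 1.0800, 2.8406, 1.5242]

beam 1: φ=0°, α=330°
  d=(0.8660,-0.5000)  start (4,5)  tX=0.6235 tY=0.6400  stride 1/|dx|=1.1547 1/|dy|=2.0000
    cross x-line → (5,5), t=0.6235 (wall)
  → r_1 = 0.6235
beam 2: φ=90°, α=60°
  d=(0.5000,0.8660)  start (4,5)  tX=1.0800 tY=0.7852  stride 1/|dx|=2.0000 1/|dy|=1.1547
    cross y-line → (4,6), t=0.7852
    cross x-line → (5,6), t=1.0800 (wall)
  → r_2 = 1.0800
beam 3: φ=180°, α=150°
  d=(-0.8660,0.5000)  start (4,5)  tX=0.5312 tY=1.3600  stride 1/|dx|=1.1547 1/|dy|=2.0000
    cross x-line → (3,5), t=0.5312
    cross y-line → (3,6), t=1.3600
    cross x-line → (2,6), t=1.6859
    cross x-line → (1,6), t=2.8406 (wall)
  → r_3 = 2.8406
beam 4: φ=270°, α=240°
  d=(-0.5000,-0.8660)  start (4,5)  tX=0.9200 tY=0.3695  stride 1/|dx|=2.0000 1/|dy|=1.1547
    cross y-line → (4,4), t=0.3695
    cross x-line → (3,4), t=0.9200
    cross y-line → (3,3), t=1.5242 (wall)
  → r_4 = 1.5242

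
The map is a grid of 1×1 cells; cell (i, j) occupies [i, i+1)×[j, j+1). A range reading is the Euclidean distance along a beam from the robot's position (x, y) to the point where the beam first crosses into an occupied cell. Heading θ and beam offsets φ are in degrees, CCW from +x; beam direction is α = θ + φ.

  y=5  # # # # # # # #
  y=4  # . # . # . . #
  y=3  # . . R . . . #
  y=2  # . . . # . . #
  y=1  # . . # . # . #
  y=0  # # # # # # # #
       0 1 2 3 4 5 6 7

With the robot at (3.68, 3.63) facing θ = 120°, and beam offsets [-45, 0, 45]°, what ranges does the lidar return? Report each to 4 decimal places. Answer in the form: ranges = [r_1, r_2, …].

ranges = [1.2364, 1.3600, 1.4296]

beam 1: φ=-45°, α=75°
  dir = (cos 75°, sin 75°) = (0.2588, 0.9659); from cell (3,3)
  next x-line at t=1.2364, next y-line at t=0.3831; Δt_x=3.8637, Δt_y=1.0353
    y: enter (3,4) at t=0.3831
    x: enter (4,4) at t=1.2364 ← occupied
  → r_1 = 1.2364
beam 2: φ=0°, α=120°
  dir = (cos 120°, sin 120°) = (-0.5000, 0.8660); from cell (3,3)
  next x-line at t=1.3600, next y-line at t=0.4272; Δt_x=2.0000, Δt_y=1.1547
    y: enter (3,4) at t=0.4272
    x: enter (2,4) at t=1.3600 ← occupied
  → r_2 = 1.3600
beam 3: φ=45°, α=165°
  dir = (cos 165°, sin 165°) = (-0.9659, 0.2588); from cell (3,3)
  next x-line at t=0.7040, next y-line at t=1.4296; Δt_x=1.0353, Δt_y=3.8637
    x: enter (2,3) at t=0.7040
    y: enter (2,4) at t=1.4296 ← occupied
  → r_3 = 1.4296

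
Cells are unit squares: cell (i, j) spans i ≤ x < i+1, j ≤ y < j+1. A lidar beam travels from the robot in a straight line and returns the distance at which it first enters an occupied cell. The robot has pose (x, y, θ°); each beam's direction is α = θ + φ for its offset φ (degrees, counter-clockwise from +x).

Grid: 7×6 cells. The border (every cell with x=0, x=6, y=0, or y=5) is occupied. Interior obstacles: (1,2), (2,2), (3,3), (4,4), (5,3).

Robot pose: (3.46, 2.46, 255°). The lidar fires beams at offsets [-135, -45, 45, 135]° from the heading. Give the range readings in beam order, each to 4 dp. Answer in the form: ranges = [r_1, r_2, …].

ranges = [0.6235, 0.5312, 1.6859, 1.7782]

beam 1: φ=-135°, α=120°
  cosα=-0.5000 sinα=0.8660 | (3,2) | tMaxX 0.9200 tMaxY 0.6235 | tΔX 2.0000 tΔY 1.1547
    t=0.6235 [y] (3,3) — stop
  → r_1 = 0.6235
beam 2: φ=-45°, α=210°
  cosα=-0.8660 sinα=-0.5000 | (3,2) | tMaxX 0.5312 tMaxY 0.9200 | tΔX 1.1547 tΔY 2.0000
    t=0.5312 [x] (2,2) — stop
  → r_2 = 0.5312
beam 3: φ=45°, α=300°
  cosα=0.5000 sinα=-0.8660 | (3,2) | tMaxX 1.0800 tMaxY 0.5312 | tΔX 2.0000 tΔY 1.1547
    t=0.5312 [y] (3,1)
    t=1.0800 [x] (4,1)
    t=1.6859 [y] (4,0) — stop
  → r_3 = 1.6859
beam 4: φ=135°, α=30°
  cosα=0.8660 sinα=0.5000 | (3,2) | tMaxX 0.6235 tMaxY 1.0800 | tΔX 1.1547 tΔY 2.0000
    t=0.6235 [x] (4,2)
    t=1.0800 [y] (4,3)
    t=1.7782 [x] (5,3) — stop
  → r_4 = 1.7782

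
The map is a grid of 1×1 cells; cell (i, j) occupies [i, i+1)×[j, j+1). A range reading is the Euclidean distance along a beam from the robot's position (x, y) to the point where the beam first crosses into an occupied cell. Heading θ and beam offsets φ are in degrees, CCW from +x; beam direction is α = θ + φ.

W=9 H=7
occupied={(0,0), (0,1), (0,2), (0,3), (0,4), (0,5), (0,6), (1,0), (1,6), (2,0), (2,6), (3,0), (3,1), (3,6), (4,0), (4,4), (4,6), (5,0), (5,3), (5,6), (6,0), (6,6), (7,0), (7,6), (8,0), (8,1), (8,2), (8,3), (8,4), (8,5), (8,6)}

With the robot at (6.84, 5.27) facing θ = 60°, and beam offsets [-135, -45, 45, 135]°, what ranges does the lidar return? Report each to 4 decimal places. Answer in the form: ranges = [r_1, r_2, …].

beam 1: φ=-135°, α=285°
  d=(0.2588,-0.9659)  start (6,5)  tX=0.6182 tY=0.2795  stride 1/|dx|=3.8637 1/|dy|=1.0353
    cross y-line → (6,4), t=0.2795
    cross x-line → (7,4), t=0.6182
    cross y-line → (7,3), t=1.3148
    cross y-line → (7,2), t=2.3501
    cross y-line → (7,1), t=3.3854
    cross y-line → (7,0), t=4.4206 (wall)
  → r_1 = 4.4206
beam 2: φ=-45°, α=15°
  d=(0.9659,0.2588)  start (6,5)  tX=0.1656 tY=2.8205  stride 1/|dx|=1.0353 1/|dy|=3.8637
    cross x-line → (7,5), t=0.1656
    cross x-line → (8,5), t=1.2009 (wall)
  → r_2 = 1.2009
beam 3: φ=45°, α=105°
  d=(-0.2588,0.9659)  start (6,5)  tX=3.2455 tY=0.7558  stride 1/|dx|=3.8637 1/|dy|=1.0353
    cross y-line → (6,6), t=0.7558 (wall)
  → r_3 = 0.7558
beam 4: φ=135°, α=195°
  d=(-0.9659,-0.2588)  start (6,5)  tX=0.8696 tY=1.0432  stride 1/|dx|=1.0353 1/|dy|=3.8637
    cross x-line → (5,5), t=0.8696
    cross y-line → (5,4), t=1.0432
    cross x-line → (4,4), t=1.9049 (wall)
  → r_4 = 1.9049

ranges = [4.4206, 1.2009, 0.7558, 1.9049]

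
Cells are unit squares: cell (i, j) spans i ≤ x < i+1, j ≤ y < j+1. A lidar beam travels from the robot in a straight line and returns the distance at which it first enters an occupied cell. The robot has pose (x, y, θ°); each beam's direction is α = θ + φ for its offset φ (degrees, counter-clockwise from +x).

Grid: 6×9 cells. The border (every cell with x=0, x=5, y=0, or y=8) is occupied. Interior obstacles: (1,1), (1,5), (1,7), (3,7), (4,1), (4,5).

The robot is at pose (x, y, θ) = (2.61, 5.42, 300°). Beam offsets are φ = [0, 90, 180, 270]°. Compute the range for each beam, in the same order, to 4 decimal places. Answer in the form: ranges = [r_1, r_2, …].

beam 1: φ=0°, α=300°
  dir = (cos 300°, sin 300°) = (0.5000, -0.8660); from cell (2,5)
  next x-line at t=0.7800, next y-line at t=0.4850; Δt_x=2.0000, Δt_y=1.1547
    y: enter (2,4) at t=0.4850
    x: enter (3,4) at t=0.7800
    y: enter (3,3) at t=1.6397
    x: enter (4,3) at t=2.7800
    y: enter (4,2) at t=2.7944
    y: enter (4,1) at t=3.9491 ← occupied
  → r_1 = 3.9491
beam 2: φ=90°, α=30°
  dir = (cos 30°, sin 30°) = (0.8660, 0.5000); from cell (2,5)
  next x-line at t=0.4503, next y-line at t=1.1600; Δt_x=1.1547, Δt_y=2.0000
    x: enter (3,5) at t=0.4503
    y: enter (3,6) at t=1.1600
    x: enter (4,6) at t=1.6050
    x: enter (5,6) at t=2.7597 ← occupied
  → r_2 = 2.7597
beam 3: φ=180°, α=120°
  dir = (cos 120°, sin 120°) = (-0.5000, 0.8660); from cell (2,5)
  next x-line at t=1.2200, next y-line at t=0.6697; Δt_x=2.0000, Δt_y=1.1547
    y: enter (2,6) at t=0.6697
    x: enter (1,6) at t=1.2200
    y: enter (1,7) at t=1.8244 ← occupied
  → r_3 = 1.8244
beam 4: φ=270°, α=210°
  dir = (cos 210°, sin 210°) = (-0.8660, -0.5000); from cell (2,5)
  next x-line at t=0.7044, next y-line at t=0.8400; Δt_x=1.1547, Δt_y=2.0000
    x: enter (1,5) at t=0.7044 ← occupied
  → r_4 = 0.7044

ranges = [3.9491, 2.7597, 1.8244, 0.7044]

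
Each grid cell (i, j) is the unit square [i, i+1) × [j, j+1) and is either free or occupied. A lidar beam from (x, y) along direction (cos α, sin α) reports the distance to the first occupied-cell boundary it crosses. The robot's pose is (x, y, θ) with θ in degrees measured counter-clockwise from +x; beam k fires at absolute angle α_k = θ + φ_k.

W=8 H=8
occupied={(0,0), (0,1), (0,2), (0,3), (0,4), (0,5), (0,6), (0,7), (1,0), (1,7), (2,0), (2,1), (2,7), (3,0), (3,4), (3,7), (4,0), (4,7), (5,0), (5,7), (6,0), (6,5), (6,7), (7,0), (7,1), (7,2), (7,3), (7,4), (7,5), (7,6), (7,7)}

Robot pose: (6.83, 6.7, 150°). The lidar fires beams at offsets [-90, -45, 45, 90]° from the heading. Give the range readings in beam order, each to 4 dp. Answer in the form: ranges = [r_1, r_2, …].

ranges = [0.3400, 0.3106, 6.0357, 0.8083]

beam 1: φ=-90°, α=60°
  cosα=0.5000 sinα=0.8660 | (6,6) | tMaxX 0.3400 tMaxY 0.3464 | tΔX 2.0000 tΔY 1.1547
    t=0.3400 [x] (7,6) — stop
  → r_1 = 0.3400
beam 2: φ=-45°, α=105°
  cosα=-0.2588 sinα=0.9659 | (6,6) | tMaxX 3.2069 tMaxY 0.3106 | tΔX 3.8637 tΔY 1.0353
    t=0.3106 [y] (6,7) — stop
  → r_2 = 0.3106
beam 3: φ=45°, α=195°
  cosα=-0.9659 sinα=-0.2588 | (6,6) | tMaxX 0.8593 tMaxY 2.7046 | tΔX 1.0353 tΔY 3.8637
    t=0.8593 [x] (5,6)
    t=1.8946 [x] (4,6)
    t=2.7046 [y] (4,5)
    t=2.9298 [x] (3,5)
    t=3.9651 [x] (2,5)
    t=5.0004 [x] (1,5)
    t=6.0357 [x] (0,5) — stop
  → r_3 = 6.0357
beam 4: φ=90°, α=240°
  cosα=-0.5000 sinα=-0.8660 | (6,6) | tMaxX 1.6600 tMaxY 0.8083 | tΔX 2.0000 tΔY 1.1547
    t=0.8083 [y] (6,5) — stop
  → r_4 = 0.8083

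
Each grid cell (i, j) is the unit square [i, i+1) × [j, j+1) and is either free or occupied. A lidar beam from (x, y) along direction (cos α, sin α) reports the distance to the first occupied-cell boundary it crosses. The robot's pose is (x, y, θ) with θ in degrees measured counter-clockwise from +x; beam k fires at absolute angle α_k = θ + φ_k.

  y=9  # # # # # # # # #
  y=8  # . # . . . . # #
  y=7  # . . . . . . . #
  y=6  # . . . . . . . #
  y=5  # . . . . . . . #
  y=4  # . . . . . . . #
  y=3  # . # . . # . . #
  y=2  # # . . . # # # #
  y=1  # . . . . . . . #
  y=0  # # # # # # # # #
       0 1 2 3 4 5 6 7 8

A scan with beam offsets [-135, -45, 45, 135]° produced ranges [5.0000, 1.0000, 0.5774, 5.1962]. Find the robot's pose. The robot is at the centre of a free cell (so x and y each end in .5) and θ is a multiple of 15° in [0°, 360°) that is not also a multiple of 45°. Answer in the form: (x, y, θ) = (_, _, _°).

Enumerate (i+0.5, j+0.5, θ) over the 48 free cells and 16 admissible headings. For each, cast all 4 beams and compare to the given ranges.
  (5.5, 5.5, 300°): beam 1 = 4.6587 ≠ 5.0000 ✗
  (2.5, 1.5, 210°): beam 1 = 1.5529 ≠ 5.0000 ✗
  (6.5, 1.5, 15°): beam 1 = 0.5774 ≠ 5.0000 ✗
  (2.5, 5.5, 150°): beam 1 = 5.6940 ≠ 5.0000 ✗
  …
  (5.5, 8.5, 75°): r_1=5.0000, r_2=1.0000, r_3=0.5774, r_4=5.1962 — all match ✓
No second candidate reproduces the full scan.

(x, y, θ) = (5.5, 8.5, 75°)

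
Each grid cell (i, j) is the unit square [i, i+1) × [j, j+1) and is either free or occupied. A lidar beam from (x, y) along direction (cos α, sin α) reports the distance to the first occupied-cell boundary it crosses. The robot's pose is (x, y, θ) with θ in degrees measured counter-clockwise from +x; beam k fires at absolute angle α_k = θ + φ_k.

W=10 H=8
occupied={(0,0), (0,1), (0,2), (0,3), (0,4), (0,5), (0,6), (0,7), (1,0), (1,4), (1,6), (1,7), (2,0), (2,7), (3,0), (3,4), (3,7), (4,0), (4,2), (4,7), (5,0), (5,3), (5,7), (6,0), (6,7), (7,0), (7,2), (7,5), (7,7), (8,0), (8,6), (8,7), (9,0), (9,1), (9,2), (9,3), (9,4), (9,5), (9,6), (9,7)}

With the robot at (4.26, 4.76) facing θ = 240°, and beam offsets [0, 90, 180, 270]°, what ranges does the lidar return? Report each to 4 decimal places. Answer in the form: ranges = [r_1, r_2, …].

beam 1: φ=0°, α=240°
  d=(-0.5000,-0.8660)  start (4,4)  tX=0.5200 tY=0.8776  stride 1/|dx|=2.0000 1/|dy|=1.1547
    cross x-line → (3,4), t=0.5200 (wall)
  → r_1 = 0.5200
beam 2: φ=90°, α=330°
  d=(0.8660,-0.5000)  start (4,4)  tX=0.8545 tY=1.5200  stride 1/|dx|=1.1547 1/|dy|=2.0000
    cross x-line → (5,4), t=0.8545
    cross y-line → (5,3), t=1.5200 (wall)
  → r_2 = 1.5200
beam 3: φ=180°, α=60°
  d=(0.5000,0.8660)  start (4,4)  tX=1.4800 tY=0.2771  stride 1/|dx|=2.0000 1/|dy|=1.1547
    cross y-line → (4,5), t=0.2771
    cross y-line → (4,6), t=1.4318
    cross x-line → (5,6), t=1.4800
    cross y-line → (5,7), t=2.5865 (wall)
  → r_3 = 2.5865
beam 4: φ=270°, α=150°
  d=(-0.8660,0.5000)  start (4,4)  tX=0.3002 tY=0.4800  stride 1/|dx|=1.1547 1/|dy|=2.0000
    cross x-line → (3,4), t=0.3002 (wall)
  → r_4 = 0.3002

ranges = [0.5200, 1.5200, 2.5865, 0.3002]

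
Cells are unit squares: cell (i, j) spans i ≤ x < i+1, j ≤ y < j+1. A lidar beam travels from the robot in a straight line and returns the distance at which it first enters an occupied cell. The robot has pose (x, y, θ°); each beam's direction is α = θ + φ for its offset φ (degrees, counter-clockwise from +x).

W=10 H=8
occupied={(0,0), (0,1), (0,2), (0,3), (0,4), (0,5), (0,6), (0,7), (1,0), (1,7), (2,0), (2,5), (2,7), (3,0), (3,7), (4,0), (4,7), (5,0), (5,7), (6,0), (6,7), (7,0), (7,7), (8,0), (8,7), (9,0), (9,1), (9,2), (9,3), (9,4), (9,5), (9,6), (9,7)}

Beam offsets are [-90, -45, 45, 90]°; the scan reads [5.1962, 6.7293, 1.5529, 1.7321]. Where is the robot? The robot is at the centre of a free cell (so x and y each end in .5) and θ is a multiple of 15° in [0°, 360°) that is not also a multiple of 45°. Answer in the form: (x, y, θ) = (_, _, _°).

(x, y, θ) = (7.5, 2.5, 210°)

The pose lattice has 47·16 = 752 candidates. Test each by forward raycasting.
  (8.5, 6.5, 300°): beam 1 = 8.6603 ≠ 5.1962 ✗
  (1.5, 4.5, 150°): beam 1 = 1.0000 ≠ 5.1962 ✗
  (6.5, 3.5, 330°): beam 1 = 2.8868 ≠ 5.1962 ✗
  (2.5, 4.5, 120°): beam 1 = 5.0000 ≠ 5.1962 ✗
  …
  (7.5, 2.5, 210°): r_1=5.1962, r_2=6.7293, r_3=1.5529, r_4=1.7321 — all match ✓
No second candidate reproduces the full scan.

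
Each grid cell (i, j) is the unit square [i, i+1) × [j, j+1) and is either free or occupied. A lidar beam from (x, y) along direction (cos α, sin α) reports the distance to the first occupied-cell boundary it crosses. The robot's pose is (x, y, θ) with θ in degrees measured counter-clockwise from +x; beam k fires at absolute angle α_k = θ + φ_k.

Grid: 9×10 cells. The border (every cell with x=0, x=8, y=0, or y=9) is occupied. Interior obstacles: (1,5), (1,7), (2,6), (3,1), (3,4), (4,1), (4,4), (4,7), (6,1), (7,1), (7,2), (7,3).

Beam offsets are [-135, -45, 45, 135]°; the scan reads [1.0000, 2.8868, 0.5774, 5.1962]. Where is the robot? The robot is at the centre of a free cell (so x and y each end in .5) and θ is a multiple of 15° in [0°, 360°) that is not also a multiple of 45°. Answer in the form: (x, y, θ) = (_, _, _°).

The pose lattice has 44·16 = 704 candidates. Test each by forward raycasting.
  (2.5, 5.5, 60°): beam 1 = 3.6235 ≠ 1.0000 ✗
  (6.5, 3.5, 75°): beam 2 = 0.5774 ≠ 2.8868 ✗
  (6.5, 6.5, 30°): beam 1 = 5.6940 ≠ 1.0000 ✗
  (5.5, 8.5, 210°): beam 1 = 0.5176 ≠ 1.0000 ✗
  …
  (3.5, 5.5, 255°): r_1=1.0000, r_2=2.8868, r_3=0.5774, r_4=5.1962 — all match ✓
No second candidate reproduces the full scan.

(x, y, θ) = (3.5, 5.5, 255°)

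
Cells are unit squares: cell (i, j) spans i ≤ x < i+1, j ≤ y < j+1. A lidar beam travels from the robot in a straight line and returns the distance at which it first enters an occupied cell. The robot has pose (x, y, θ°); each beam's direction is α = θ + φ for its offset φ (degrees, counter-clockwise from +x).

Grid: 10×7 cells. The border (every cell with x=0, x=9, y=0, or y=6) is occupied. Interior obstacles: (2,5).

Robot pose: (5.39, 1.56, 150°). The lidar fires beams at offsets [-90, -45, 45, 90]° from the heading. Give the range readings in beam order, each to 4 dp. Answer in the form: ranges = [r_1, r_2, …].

ranges = [5.1269, 4.5966, 2.1637, 0.6466]

beam 1: φ=-90°, α=60°
  cosα=0.5000 sinα=0.8660 | (5,1) | tMaxX 1.2200 tMaxY 0.5081 | tΔX 2.0000 tΔY 1.1547
    t=0.5081 [y] (5,2)
    t=1.2200 [x] (6,2)
    t=1.6628 [y] (6,3)
    t=2.8175 [y] (6,4)
    t=3.2200 [x] (7,4)
    t=3.9722 [y] (7,5)
    t=5.1269 [y] (7,6) — stop
  → r_1 = 5.1269
beam 2: φ=-45°, α=105°
  cosα=-0.2588 sinα=0.9659 | (5,1) | tMaxX 1.5068 tMaxY 0.4555 | tΔX 3.8637 tΔY 1.0353
    t=0.4555 [y] (5,2)
    t=1.4908 [y] (5,3)
    t=1.5068 [x] (4,3)
    t=2.5261 [y] (4,4)
    t=3.5614 [y] (4,5)
    t=4.5966 [y] (4,6) — stop
  → r_2 = 4.5966
beam 3: φ=45°, α=195°
  cosα=-0.9659 sinα=-0.2588 | (5,1) | tMaxX 0.4038 tMaxY 2.1637 | tΔX 1.0353 tΔY 3.8637
    t=0.4038 [x] (4,1)
    t=1.4390 [x] (3,1)
    t=2.1637 [y] (3,0) — stop
  → r_3 = 2.1637
beam 4: φ=90°, α=240°
  cosα=-0.5000 sinα=-0.8660 | (5,1) | tMaxX 0.7800 tMaxY 0.6466 | tΔX 2.0000 tΔY 1.1547
    t=0.6466 [y] (5,0) — stop
  → r_4 = 0.6466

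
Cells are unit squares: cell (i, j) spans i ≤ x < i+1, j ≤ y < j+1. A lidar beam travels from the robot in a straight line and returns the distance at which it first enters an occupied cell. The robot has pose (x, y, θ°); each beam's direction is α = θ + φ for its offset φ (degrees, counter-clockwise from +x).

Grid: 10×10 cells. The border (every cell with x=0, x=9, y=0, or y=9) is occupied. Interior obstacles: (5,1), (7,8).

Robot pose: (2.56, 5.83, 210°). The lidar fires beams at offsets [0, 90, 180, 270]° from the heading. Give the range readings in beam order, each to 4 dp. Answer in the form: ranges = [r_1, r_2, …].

beam 1: φ=0°, α=210°
  direction (-0.8660, -0.5000); cell (2,5); t to first gridline: x 0.6466, y 1.6600 (then +1.1547 / +2.0000)
    (1,5) via x @ 0.6466
    (1,4) via y @ 1.6600
    (0,4) via x @ 1.8013  # hit
  → r_1 = 1.8013
beam 2: φ=90°, α=300°
  direction (0.5000, -0.8660); cell (2,5); t to first gridline: x 0.8800, y 0.9584 (then +2.0000 / +1.1547)
    (3,5) via x @ 0.8800
    (3,4) via y @ 0.9584
    (3,3) via y @ 2.1131
    (4,3) via x @ 2.8800
    (4,2) via y @ 3.2678
    (4,1) via y @ 4.4225
    (5,1) via x @ 4.8800  # hit
  → r_2 = 4.8800
beam 3: φ=180°, α=30°
  direction (0.8660, 0.5000); cell (2,5); t to first gridline: x 0.5081, y 0.3400 (then +1.1547 / +2.0000)
    (2,6) via y @ 0.3400
    (3,6) via x @ 0.5081
    (4,6) via x @ 1.6628
    (4,7) via y @ 2.3400
    (5,7) via x @ 2.8175
    (6,7) via x @ 3.9722
    (6,8) via y @ 4.3400
    (7,8) via x @ 5.1269  # hit
  → r_3 = 5.1269
beam 4: φ=270°, α=120°
  direction (-0.5000, 0.8660); cell (2,5); t to first gridline: x 1.1200, y 0.1963 (then +2.0000 / +1.1547)
    (2,6) via y @ 0.1963
    (1,6) via x @ 1.1200
    (1,7) via y @ 1.3510
    (1,8) via y @ 2.5057
    (0,8) via x @ 3.1200  # hit
  → r_4 = 3.1200

ranges = [1.8013, 4.8800, 5.1269, 3.1200]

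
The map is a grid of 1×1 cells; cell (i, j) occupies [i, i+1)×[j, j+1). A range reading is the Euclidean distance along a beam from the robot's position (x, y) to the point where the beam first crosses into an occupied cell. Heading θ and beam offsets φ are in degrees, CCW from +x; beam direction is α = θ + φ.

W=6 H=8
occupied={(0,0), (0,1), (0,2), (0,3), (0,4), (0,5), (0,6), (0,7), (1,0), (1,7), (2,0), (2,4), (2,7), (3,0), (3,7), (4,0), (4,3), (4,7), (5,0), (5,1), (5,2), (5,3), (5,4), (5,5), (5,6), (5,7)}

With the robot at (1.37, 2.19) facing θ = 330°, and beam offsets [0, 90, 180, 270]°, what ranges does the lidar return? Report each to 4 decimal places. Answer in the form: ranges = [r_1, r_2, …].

beam 1: φ=0°, α=330°
  dir = (cos 330°, sin 330°) = (0.8660, -0.5000); from cell (1,2)
  next x-line at t=0.7275, next y-line at t=0.3800; Δt_x=1.1547, Δt_y=2.0000
    y: enter (1,1) at t=0.3800
    x: enter (2,1) at t=0.7275
    x: enter (3,1) at t=1.8822
    y: enter (3,0) at t=2.3800 ← occupied
  → r_1 = 2.3800
beam 2: φ=90°, α=60°
  dir = (cos 60°, sin 60°) = (0.5000, 0.8660); from cell (1,2)
  next x-line at t=1.2600, next y-line at t=0.9353; Δt_x=2.0000, Δt_y=1.1547
    y: enter (1,3) at t=0.9353
    x: enter (2,3) at t=1.2600
    y: enter (2,4) at t=2.0900 ← occupied
  → r_2 = 2.0900
beam 3: φ=180°, α=150°
  dir = (cos 150°, sin 150°) = (-0.8660, 0.5000); from cell (1,2)
  next x-line at t=0.4272, next y-line at t=1.6200; Δt_x=1.1547, Δt_y=2.0000
    x: enter (0,2) at t=0.4272 ← occupied
  → r_3 = 0.4272
beam 4: φ=270°, α=240°
  dir = (cos 240°, sin 240°) = (-0.5000, -0.8660); from cell (1,2)
  next x-line at t=0.7400, next y-line at t=0.2194; Δt_x=2.0000, Δt_y=1.1547
    y: enter (1,1) at t=0.2194
    x: enter (0,1) at t=0.7400 ← occupied
  → r_4 = 0.7400

ranges = [2.3800, 2.0900, 0.4272, 0.7400]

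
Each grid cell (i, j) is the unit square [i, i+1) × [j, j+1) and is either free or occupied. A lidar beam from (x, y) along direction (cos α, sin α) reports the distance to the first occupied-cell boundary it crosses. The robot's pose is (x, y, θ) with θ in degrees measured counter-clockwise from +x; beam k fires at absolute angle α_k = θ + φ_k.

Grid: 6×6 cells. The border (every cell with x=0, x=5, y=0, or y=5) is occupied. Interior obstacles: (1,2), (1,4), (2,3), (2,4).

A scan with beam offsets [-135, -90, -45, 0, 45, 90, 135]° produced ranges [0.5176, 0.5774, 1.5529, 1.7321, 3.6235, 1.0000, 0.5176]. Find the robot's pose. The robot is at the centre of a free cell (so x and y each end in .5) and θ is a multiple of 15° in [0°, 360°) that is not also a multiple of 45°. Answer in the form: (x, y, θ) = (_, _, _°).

The pose lattice has 12·16 = 192 candidates. Test each by forward raycasting.
  (4.5, 3.5, 165°): beam 1 = 0.5774 ≠ 0.5176 ✗
  (1.5, 1.5, 165°): beam 1 = 4.0415 ≠ 0.5176 ✗
  (4.5, 2.5, 30°): beam 1 = 1.5529 ≠ 0.5176 ✗
  (3.5, 2.5, 60°): beam 1 = 1.5529 ≠ 0.5176 ✗
  …
  (4.5, 4.5, 210°): r_1=0.5176, r_2=0.5774, r_3=1.5529, r_4=1.7321, r_5=3.6235, r_6=1.0000, r_7=0.5176 — all match ✓
Only this pose fits every beam.

(x, y, θ) = (4.5, 4.5, 210°)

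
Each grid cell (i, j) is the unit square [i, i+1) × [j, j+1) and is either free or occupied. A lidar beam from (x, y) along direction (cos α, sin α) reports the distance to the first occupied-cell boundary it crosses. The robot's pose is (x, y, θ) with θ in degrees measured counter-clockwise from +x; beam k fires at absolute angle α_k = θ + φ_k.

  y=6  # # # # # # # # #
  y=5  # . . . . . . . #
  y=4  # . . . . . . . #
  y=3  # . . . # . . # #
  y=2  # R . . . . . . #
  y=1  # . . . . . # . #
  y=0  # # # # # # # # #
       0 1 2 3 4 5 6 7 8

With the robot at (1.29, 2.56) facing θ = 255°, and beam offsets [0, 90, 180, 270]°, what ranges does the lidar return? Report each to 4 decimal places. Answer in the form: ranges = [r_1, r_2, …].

beam 1: φ=0°, α=255°
  direction (-0.2588, -0.9659); cell (1,2); t to first gridline: x 1.1205, y 0.5798 (then +3.8637 / +1.0353)
    (1,1) via y @ 0.5798
    (0,1) via x @ 1.1205  # hit
  → r_1 = 1.1205
beam 2: φ=90°, α=345°
  direction (0.9659, -0.2588); cell (1,2); t to first gridline: x 0.7350, y 2.1637 (then +1.0353 / +3.8637)
    (2,2) via x @ 0.7350
    (3,2) via x @ 1.7703
    (3,1) via y @ 2.1637
    (4,1) via x @ 2.8056
    (5,1) via x @ 3.8409
    (6,1) via x @ 4.8762  # hit
  → r_2 = 4.8762
beam 3: φ=180°, α=75°
  direction (0.2588, 0.9659); cell (1,2); t to first gridline: x 2.7432, y 0.4555 (then +3.8637 / +1.0353)
    (1,3) via y @ 0.4555
    (1,4) via y @ 1.4908
    (1,5) via y @ 2.5261
    (2,5) via x @ 2.7432
    (2,6) via y @ 3.5614  # hit
  → r_3 = 3.5614
beam 4: φ=270°, α=165°
  direction (-0.9659, 0.2588); cell (1,2); t to first gridline: x 0.3002, y 1.7000 (then +1.0353 / +3.8637)
    (0,2) via x @ 0.3002  # hit
  → r_4 = 0.3002

ranges = [1.1205, 4.8762, 3.5614, 0.3002]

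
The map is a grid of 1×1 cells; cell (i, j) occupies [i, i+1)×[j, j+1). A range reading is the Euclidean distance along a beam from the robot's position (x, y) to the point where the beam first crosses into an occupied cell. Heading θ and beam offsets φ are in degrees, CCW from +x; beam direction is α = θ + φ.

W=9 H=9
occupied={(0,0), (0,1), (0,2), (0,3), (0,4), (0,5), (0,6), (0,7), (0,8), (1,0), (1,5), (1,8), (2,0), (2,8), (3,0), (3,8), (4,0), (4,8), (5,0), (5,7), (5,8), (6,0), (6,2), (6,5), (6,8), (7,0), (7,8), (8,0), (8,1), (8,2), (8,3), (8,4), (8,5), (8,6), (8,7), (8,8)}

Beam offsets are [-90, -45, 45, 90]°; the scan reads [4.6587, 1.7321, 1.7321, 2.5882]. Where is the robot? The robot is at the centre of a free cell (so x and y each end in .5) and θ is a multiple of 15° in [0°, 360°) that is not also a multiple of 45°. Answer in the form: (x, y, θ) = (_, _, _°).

The pose lattice has 45·16 = 720 candidates. Test each by forward raycasting.
  (3.5, 2.5, 165°): beam 1 = 5.6940 ≠ 4.6587 ✗
  (7.5, 7.5, 165°): beam 1 = 0.5176 ≠ 4.6587 ✗
  (6.5, 4.5, 240°): beam 1 = 6.3509 ≠ 4.6587 ✗
  (2.5, 7.5, 195°): beam 1 = 0.5176 ≠ 4.6587 ✗
  …
  (2.5, 3.5, 165°): r_1=4.6587, r_2=1.7321, r_3=1.7321, r_4=2.5882 — all match ✓
Only this pose fits every beam.

(x, y, θ) = (2.5, 3.5, 165°)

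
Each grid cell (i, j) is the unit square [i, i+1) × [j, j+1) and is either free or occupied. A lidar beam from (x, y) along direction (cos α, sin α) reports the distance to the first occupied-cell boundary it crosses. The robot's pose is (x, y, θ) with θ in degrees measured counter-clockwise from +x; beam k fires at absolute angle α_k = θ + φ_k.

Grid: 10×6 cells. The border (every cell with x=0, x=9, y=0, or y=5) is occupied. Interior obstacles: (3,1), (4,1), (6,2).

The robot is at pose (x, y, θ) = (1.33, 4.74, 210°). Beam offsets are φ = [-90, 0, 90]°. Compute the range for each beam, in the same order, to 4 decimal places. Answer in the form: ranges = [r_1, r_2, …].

ranges = [0.3002, 0.3811, 3.3400]

beam 1: φ=-90°, α=120°
  dir = (cos 120°, sin 120°) = (-0.5000, 0.8660); from cell (1,4)
  next x-line at t=0.6600, next y-line at t=0.3002; Δt_x=2.0000, Δt_y=1.1547
    y: enter (1,5) at t=0.3002 ← occupied
  → r_1 = 0.3002
beam 2: φ=0°, α=210°
  dir = (cos 210°, sin 210°) = (-0.8660, -0.5000); from cell (1,4)
  next x-line at t=0.3811, next y-line at t=1.4800; Δt_x=1.1547, Δt_y=2.0000
    x: enter (0,4) at t=0.3811 ← occupied
  → r_2 = 0.3811
beam 3: φ=90°, α=300°
  dir = (cos 300°, sin 300°) = (0.5000, -0.8660); from cell (1,4)
  next x-line at t=1.3400, next y-line at t=0.8545; Δt_x=2.0000, Δt_y=1.1547
    y: enter (1,3) at t=0.8545
    x: enter (2,3) at t=1.3400
    y: enter (2,2) at t=2.0092
    y: enter (2,1) at t=3.1639
    x: enter (3,1) at t=3.3400 ← occupied
  → r_3 = 3.3400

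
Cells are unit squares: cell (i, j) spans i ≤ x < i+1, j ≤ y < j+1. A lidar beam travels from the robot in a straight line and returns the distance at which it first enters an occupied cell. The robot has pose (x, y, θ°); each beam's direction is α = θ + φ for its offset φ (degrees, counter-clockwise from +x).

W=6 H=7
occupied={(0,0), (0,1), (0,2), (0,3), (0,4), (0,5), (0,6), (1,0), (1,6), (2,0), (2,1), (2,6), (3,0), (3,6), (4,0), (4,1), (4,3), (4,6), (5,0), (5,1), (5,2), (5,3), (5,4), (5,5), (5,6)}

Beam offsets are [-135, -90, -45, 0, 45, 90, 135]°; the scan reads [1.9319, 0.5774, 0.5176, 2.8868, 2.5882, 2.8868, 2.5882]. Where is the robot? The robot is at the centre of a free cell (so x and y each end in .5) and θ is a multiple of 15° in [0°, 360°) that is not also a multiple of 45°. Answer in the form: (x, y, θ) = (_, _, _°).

Enumerate (i+0.5, j+0.5, θ) over the 17 free cells and 16 admissible headings. For each, cast all 7 beams and compare to the given ranges.
  (3.5, 5.5, 105°): beam 1 = 1.7321 ≠ 1.9319 ✗
  (4.5, 2.5, 15°): beam 1 = 0.5774 ≠ 1.9319 ✗
  (3.5, 3.5, 105°): beam 1 = 0.5774 ≠ 1.9319 ✗
  (4.5, 5.5, 105°): beam 1 = 0.5774 ≠ 1.9319 ✗
  …
  (3.5, 3.5, 60°): r_1=1.9319, r_2=0.5774, r_3=0.5176, r_4=2.8868, r_5=2.5882, r_6=2.8868, r_7=2.5882 — all match ✓
No second candidate reproduces the full scan.

(x, y, θ) = (3.5, 3.5, 60°)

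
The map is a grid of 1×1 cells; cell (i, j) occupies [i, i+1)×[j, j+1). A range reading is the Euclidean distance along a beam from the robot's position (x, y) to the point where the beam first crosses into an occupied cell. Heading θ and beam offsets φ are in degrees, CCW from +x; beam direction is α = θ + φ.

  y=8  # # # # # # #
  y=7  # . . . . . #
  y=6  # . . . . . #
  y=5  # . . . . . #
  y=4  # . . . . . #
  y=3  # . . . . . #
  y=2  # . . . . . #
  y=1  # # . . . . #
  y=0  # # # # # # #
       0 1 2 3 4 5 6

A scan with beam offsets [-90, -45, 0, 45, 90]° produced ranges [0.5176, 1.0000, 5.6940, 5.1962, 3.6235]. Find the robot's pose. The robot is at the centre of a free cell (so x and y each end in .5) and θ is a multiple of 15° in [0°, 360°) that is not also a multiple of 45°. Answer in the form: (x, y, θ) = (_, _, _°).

(x, y, θ) = (5.5, 2.5, 105°)

The pose lattice has 34·16 = 544 candidates. Test each by forward raycasting.
  (4.5, 2.5, 105°): beam 1 = 1.5529 ≠ 0.5176 ✗
  (1.5, 4.5, 15°): beam 1 = 3.6235 ≠ 0.5176 ✗
  (3.5, 7.5, 150°): beam 1 = 0.5774 ≠ 0.5176 ✗
  (2.5, 6.5, 330°): beam 1 = 3.0000 ≠ 0.5176 ✗
  …
  (5.5, 2.5, 105°): r_1=0.5176, r_2=1.0000, r_3=5.6940, r_4=5.1962, r_5=3.6235 — all match ✓
No second candidate reproduces the full scan.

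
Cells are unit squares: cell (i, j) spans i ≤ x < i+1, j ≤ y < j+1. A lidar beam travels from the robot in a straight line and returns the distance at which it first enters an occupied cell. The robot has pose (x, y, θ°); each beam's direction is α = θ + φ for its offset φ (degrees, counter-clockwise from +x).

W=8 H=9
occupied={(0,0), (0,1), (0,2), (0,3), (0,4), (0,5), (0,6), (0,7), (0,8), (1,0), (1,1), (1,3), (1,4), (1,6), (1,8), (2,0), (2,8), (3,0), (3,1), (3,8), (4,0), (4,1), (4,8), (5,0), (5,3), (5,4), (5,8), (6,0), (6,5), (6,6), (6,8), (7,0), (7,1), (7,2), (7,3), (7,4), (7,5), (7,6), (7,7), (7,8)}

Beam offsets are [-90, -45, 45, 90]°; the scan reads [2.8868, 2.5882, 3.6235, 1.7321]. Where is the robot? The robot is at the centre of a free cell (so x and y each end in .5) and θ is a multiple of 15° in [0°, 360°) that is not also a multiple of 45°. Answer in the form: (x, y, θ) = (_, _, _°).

(x, y, θ) = (2.5, 4.5, 30°)

Candidates: 32 free-cell centres × 16 headings = 512 poses. Raycast each; keep the one whose scan matches to 4 dp.
  (6.5, 4.5, 345°): beam 1 = 3.6235 ≠ 2.8868 ✗
  (2.5, 6.5, 30°): beam 1 = 6.3509 ≠ 2.8868 ✗
  (3.5, 3.5, 30°): beam 1 = 1.7321 ≠ 2.8868 ✗
  …
  (2.5, 4.5, 30°): r_1=2.8868, r_2=2.5882, r_3=3.6235, r_4=1.7321 — all match ✓
No second candidate reproduces the full scan.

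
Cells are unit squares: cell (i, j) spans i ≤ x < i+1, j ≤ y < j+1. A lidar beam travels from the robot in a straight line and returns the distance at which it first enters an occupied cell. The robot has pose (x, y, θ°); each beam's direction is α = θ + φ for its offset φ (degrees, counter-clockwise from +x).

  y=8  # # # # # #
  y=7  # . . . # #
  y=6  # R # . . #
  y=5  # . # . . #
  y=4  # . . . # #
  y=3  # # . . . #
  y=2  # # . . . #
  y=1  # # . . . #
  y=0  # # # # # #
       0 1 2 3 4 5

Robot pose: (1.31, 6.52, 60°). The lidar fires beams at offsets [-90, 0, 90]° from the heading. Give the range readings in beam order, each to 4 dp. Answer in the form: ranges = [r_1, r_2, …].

beam 1: φ=-90°, α=330°
  dir = (cos 330°, sin 330°) = (0.8660, -0.5000); from cell (1,6)
  next x-line at t=0.7967, next y-line at t=1.0400; Δt_x=1.1547, Δt_y=2.0000
    x: enter (2,6) at t=0.7967 ← occupied
  → r_1 = 0.7967
beam 2: φ=0°, α=60°
  dir = (cos 60°, sin 60°) = (0.5000, 0.8660); from cell (1,6)
  next x-line at t=1.3800, next y-line at t=0.5543; Δt_x=2.0000, Δt_y=1.1547
    y: enter (1,7) at t=0.5543
    x: enter (2,7) at t=1.3800
    y: enter (2,8) at t=1.7090 ← occupied
  → r_2 = 1.7090
beam 3: φ=90°, α=150°
  dir = (cos 150°, sin 150°) = (-0.8660, 0.5000); from cell (1,6)
  next x-line at t=0.3580, next y-line at t=0.9600; Δt_x=1.1547, Δt_y=2.0000
    x: enter (0,6) at t=0.3580 ← occupied
  → r_3 = 0.3580

ranges = [0.7967, 1.7090, 0.3580]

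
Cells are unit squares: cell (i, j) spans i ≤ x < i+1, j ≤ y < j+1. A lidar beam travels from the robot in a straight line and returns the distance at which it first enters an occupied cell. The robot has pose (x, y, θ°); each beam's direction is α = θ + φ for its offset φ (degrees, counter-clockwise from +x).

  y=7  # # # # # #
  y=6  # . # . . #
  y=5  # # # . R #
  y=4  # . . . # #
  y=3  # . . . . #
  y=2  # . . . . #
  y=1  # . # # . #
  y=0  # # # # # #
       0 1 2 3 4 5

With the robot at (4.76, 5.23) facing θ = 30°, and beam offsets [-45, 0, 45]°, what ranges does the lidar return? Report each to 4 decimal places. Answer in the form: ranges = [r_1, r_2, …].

beam 1: φ=-45°, α=345°
  cosα=0.9659 sinα=-0.2588 | (4,5) | tMaxX 0.2485 tMaxY 0.8887 | tΔX 1.0353 tΔY 3.8637
    t=0.2485 [x] (5,5) — stop
  → r_1 = 0.2485
beam 2: φ=0°, α=30°
  cosα=0.8660 sinα=0.5000 | (4,5) | tMaxX 0.2771 tMaxY 1.5400 | tΔX 1.1547 tΔY 2.0000
    t=0.2771 [x] (5,5) — stop
  → r_2 = 0.2771
beam 3: φ=45°, α=75°
  cosα=0.2588 sinα=0.9659 | (4,5) | tMaxX 0.9273 tMaxY 0.7972 | tΔX 3.8637 tΔY 1.0353
    t=0.7972 [y] (4,6)
    t=0.9273 [x] (5,6) — stop
  → r_3 = 0.9273

ranges = [0.2485, 0.2771, 0.9273]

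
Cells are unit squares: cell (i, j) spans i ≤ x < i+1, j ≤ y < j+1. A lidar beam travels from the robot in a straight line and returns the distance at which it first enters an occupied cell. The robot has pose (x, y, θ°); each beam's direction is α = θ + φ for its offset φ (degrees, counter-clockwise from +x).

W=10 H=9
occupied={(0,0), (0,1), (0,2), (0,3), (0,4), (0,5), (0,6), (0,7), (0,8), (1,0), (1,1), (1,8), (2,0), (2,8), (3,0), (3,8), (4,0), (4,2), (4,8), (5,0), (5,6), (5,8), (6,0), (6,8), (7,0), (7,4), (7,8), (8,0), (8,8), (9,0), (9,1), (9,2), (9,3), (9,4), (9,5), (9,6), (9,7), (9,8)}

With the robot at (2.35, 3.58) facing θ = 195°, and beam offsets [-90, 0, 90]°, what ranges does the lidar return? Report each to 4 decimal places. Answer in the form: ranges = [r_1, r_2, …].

ranges = [4.5759, 1.3976, 2.6710]

beam 1: φ=-90°, α=105°
  direction (-0.2588, 0.9659); cell (2,3); t to first gridline: x 1.3523, y 0.4348 (then +3.8637 / +1.0353)
    (2,4) via y @ 0.4348
    (1,4) via x @ 1.3523
    (1,5) via y @ 1.4701
    (1,6) via y @ 2.5054
    (1,7) via y @ 3.5406
    (1,8) via y @ 4.5759  # hit
  → r_1 = 4.5759
beam 2: φ=0°, α=195°
  direction (-0.9659, -0.2588); cell (2,3); t to first gridline: x 0.3623, y 2.2409 (then +1.0353 / +3.8637)
    (1,3) via x @ 0.3623
    (0,3) via x @ 1.3976  # hit
  → r_2 = 1.3976
beam 3: φ=90°, α=285°
  direction (0.2588, -0.9659); cell (2,3); t to first gridline: x 2.5114, y 0.6005 (then +3.8637 / +1.0353)
    (2,2) via y @ 0.6005
    (2,1) via y @ 1.6357
    (3,1) via x @ 2.5114
    (3,0) via y @ 2.6710  # hit
  → r_3 = 2.6710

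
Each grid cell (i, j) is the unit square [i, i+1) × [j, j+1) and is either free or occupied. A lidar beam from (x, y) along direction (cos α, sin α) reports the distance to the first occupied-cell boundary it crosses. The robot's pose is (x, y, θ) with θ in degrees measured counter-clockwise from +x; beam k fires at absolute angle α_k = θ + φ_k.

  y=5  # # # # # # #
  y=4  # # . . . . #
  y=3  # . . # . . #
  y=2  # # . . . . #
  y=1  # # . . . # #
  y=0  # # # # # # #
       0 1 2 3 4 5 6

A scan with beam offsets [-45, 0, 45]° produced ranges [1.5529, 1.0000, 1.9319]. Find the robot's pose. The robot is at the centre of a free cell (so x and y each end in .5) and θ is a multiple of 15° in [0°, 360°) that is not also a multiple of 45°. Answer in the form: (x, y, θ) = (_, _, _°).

(x, y, θ) = (2.5, 3.5, 210°)

The pose lattice has 15·16 = 240 candidates. Test each by forward raycasting.
  (4.5, 1.5, 15°): beam 1 = 0.5774 ≠ 1.5529 ✗
  (3.5, 2.5, 15°): beam 1 = 1.7321 ≠ 1.5529 ✗
  (5.5, 3.5, 75°): beam 1 = 0.5774 ≠ 1.5529 ✗
  …
  (2.5, 3.5, 210°): r_1=1.5529, r_2=1.0000, r_3=1.9319 — all match ✓
No second candidate reproduces the full scan.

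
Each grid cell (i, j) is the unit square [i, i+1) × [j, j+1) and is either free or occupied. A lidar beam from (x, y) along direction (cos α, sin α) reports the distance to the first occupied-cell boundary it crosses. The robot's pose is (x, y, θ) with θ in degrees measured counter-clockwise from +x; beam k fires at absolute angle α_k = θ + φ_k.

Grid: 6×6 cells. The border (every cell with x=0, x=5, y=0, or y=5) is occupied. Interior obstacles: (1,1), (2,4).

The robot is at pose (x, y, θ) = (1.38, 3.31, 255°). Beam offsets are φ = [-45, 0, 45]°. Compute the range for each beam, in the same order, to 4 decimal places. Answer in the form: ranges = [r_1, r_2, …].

beam 1: φ=-45°, α=210°
  cosα=-0.8660 sinα=-0.5000 | (1,3) | tMaxX 0.4388 tMaxY 0.6200 | tΔX 1.1547 tΔY 2.0000
    t=0.4388 [x] (0,3) — stop
  → r_1 = 0.4388
beam 2: φ=0°, α=255°
  cosα=-0.2588 sinα=-0.9659 | (1,3) | tMaxX 1.4682 tMaxY 0.3209 | tΔX 3.8637 tΔY 1.0353
    t=0.3209 [y] (1,2)
    t=1.3562 [y] (1,1) — stop
  → r_2 = 1.3562
beam 3: φ=45°, α=300°
  cosα=0.5000 sinα=-0.8660 | (1,3) | tMaxX 1.2400 tMaxY 0.3580 | tΔX 2.0000 tΔY 1.1547
    t=0.3580 [y] (1,2)
    t=1.2400 [x] (2,2)
    t=1.5127 [y] (2,1)
    t=2.6674 [y] (2,0) — stop
  → r_3 = 2.6674

ranges = [0.4388, 1.3562, 2.6674]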